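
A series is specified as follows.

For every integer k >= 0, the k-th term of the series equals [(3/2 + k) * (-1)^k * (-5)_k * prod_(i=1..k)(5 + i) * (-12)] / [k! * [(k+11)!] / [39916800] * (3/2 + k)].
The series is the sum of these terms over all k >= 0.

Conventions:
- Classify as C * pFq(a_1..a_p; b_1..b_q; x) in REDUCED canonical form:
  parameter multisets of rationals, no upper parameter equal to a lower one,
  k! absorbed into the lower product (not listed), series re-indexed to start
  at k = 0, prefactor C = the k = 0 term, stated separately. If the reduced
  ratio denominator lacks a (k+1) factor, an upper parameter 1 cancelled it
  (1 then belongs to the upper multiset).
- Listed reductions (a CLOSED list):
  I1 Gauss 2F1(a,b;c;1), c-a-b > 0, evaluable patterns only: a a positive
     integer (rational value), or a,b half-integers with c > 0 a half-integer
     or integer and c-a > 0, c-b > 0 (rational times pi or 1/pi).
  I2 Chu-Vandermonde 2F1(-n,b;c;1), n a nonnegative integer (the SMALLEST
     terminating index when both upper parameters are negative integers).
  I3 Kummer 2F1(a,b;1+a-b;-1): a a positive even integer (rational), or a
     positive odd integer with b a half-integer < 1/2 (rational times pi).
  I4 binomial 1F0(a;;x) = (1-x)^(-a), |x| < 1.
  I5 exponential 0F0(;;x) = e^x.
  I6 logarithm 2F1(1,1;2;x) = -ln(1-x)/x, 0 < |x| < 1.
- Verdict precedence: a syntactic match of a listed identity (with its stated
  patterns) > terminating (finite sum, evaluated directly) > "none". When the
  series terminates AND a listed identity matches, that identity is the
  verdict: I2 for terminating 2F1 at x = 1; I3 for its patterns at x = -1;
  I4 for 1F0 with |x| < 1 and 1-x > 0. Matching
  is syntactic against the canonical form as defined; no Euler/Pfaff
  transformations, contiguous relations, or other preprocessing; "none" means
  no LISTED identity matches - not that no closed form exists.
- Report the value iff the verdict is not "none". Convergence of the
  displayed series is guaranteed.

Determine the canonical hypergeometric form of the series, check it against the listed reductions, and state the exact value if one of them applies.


Classification (C = -12): 2F1 with upper {-5, 6}, lower {12}, argument x = -1. Verdict: this is Kummer's theorem (I3) (x = -1; c = 12 equals 1+a-b for upper {-5, 6}: listed pattern). Value: -99.

Key step: t_0 being -12, the running product (C = -12, x = -1) telescopes to a rising factorial.
Adjacent-term ratio: r(k) = (-1) * (k-5) (k+6) / [(k+12) (k+1)] - rational in k, leading ratio (-1); with t_0 = -12, classification follows.


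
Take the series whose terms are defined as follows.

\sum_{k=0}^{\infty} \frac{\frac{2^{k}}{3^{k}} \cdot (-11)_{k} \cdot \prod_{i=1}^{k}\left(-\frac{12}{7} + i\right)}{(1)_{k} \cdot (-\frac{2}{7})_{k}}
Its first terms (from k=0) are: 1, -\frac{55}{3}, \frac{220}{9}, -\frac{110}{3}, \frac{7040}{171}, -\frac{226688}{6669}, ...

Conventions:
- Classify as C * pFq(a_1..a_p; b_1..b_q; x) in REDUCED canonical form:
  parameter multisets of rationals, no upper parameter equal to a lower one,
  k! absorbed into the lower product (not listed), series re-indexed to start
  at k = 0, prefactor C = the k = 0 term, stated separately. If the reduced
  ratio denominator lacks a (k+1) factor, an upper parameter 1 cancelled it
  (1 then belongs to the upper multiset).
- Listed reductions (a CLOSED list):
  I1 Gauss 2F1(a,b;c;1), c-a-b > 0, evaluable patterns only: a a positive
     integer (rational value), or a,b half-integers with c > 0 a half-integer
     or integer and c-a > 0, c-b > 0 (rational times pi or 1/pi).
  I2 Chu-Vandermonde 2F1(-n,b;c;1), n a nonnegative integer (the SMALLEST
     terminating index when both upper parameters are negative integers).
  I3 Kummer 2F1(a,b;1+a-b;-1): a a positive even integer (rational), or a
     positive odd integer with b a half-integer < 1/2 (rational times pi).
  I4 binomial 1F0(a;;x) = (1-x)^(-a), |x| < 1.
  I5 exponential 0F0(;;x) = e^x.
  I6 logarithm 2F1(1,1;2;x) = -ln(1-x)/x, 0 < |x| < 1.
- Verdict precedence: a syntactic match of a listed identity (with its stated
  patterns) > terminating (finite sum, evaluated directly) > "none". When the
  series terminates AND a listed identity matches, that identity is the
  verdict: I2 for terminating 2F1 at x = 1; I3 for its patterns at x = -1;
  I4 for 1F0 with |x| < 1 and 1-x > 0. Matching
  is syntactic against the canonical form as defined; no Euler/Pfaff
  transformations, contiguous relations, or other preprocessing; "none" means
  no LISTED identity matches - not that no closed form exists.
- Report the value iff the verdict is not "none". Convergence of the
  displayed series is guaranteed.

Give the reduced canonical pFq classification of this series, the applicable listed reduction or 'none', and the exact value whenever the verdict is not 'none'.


x = \frac{2}{3} here; the reduced form reads 2F1, upper {-11, -\frac{5}{7}}, lower {-\frac{2}{7}}, C = 1. Verdict: terminating at k = 11: the factor (-11)_k kills every later term; summing the 12 survivors is exact. Value: -\frac{3214805347682}{376339412709}.

The tell: from the first term 1: the two geometric factors (C = 1) combine into one argument.
Term ratio: r(k) = \frac{2}{3} * (k-11) (k-\frac{5}{7}) / [(k-\frac{2}{7}) (k+1)] ; factor over Q: parameters, x = \frac{2}{3}, and C = 1.


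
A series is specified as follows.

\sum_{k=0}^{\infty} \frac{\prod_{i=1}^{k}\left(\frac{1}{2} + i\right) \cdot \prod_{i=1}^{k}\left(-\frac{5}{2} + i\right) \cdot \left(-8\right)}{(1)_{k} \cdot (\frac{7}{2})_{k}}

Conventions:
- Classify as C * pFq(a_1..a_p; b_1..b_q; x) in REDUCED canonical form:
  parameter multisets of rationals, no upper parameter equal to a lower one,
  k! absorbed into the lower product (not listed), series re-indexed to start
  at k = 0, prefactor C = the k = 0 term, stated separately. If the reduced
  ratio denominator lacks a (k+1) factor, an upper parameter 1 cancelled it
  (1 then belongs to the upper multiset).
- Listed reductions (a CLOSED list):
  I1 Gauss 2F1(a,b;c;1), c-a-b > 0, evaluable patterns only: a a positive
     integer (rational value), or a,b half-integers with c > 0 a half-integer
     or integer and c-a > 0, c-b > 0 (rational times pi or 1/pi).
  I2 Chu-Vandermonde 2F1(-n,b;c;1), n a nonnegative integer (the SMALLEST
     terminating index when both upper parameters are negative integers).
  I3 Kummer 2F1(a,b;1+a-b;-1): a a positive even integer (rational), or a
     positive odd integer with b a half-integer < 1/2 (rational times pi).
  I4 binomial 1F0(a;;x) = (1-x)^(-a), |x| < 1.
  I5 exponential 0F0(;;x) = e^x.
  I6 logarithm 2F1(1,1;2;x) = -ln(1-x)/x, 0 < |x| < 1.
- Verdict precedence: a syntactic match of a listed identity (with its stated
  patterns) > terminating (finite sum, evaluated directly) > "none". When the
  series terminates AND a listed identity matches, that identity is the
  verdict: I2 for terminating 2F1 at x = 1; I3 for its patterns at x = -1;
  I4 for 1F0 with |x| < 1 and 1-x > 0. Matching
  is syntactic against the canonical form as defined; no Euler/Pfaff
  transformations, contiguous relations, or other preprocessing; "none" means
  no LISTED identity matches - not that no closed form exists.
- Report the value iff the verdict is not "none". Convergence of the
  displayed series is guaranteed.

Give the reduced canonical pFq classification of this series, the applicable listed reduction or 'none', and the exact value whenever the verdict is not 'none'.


At argument 1: a 2F1 with upper {-\frac{3}{2}, \frac{3}{2}}, lower {\frac{7}{2}}, scaled by C = -8. Verdict (x = 1): Gauss (I1, half-integer pattern) applies (x = 1; upper {-\frac{3}{2}, \frac{3}{2}} half-integers, c = \frac{7}{2} in the evaluable pattern). Its exact value is \left(-\frac{75}{64}\right) \cdot \pi.

First insight: with t_0 = -8, (1)_k (C = -8, x = 1) is k! itself.
Adjacent-term ratio: r(k) = 1 * (k-\frac{3}{2}) (k+\frac{3}{2}) / [(k+\frac{7}{2}) (k+1)] - rational; roots negated = parameters, x = 1, C = -8.


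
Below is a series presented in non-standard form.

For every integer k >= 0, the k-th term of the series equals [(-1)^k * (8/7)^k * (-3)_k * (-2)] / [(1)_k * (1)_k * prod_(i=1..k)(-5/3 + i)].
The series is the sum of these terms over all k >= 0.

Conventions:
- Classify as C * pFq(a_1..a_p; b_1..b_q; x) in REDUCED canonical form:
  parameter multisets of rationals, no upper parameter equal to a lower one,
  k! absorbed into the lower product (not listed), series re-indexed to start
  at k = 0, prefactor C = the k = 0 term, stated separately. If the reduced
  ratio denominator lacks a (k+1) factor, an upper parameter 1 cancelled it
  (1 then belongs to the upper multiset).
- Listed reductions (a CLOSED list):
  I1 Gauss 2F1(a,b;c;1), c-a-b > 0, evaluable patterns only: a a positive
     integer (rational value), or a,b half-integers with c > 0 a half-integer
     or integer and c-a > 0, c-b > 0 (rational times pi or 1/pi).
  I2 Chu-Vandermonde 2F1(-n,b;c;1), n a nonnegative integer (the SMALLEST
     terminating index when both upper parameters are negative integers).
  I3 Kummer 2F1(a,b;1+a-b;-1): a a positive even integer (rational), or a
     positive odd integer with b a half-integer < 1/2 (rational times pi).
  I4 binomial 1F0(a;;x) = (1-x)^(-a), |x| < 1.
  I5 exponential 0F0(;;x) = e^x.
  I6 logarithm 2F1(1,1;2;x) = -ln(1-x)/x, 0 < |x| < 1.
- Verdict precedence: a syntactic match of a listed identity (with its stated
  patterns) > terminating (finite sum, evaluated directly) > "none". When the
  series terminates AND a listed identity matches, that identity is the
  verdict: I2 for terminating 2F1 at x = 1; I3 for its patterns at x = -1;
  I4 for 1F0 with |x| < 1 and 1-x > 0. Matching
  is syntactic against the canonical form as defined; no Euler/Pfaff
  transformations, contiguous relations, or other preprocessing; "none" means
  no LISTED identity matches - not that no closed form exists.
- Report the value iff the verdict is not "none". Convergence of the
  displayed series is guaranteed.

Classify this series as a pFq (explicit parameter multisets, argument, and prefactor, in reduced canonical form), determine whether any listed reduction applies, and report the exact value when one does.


x = -8/7 here; the reduced form reads 1F2, upper {-3}, lower {-2/3, 1}, C = -2. Verdict: terminating - no listed pattern fits, but -3 in the upper list cuts the series at k = 3; direct evaluation. Value: 9466/343.

Key step: from the first term -2: the (-1)^k factor (prefactor -2) folds into the argument's sign.
Consecutive-term ratio: r(k) = (-8/7) * (k-3) / [(k-2/3) (k+1) (k+1)] - rational in k, leading ratio (-8/7); with t_0 = -2, classification follows.


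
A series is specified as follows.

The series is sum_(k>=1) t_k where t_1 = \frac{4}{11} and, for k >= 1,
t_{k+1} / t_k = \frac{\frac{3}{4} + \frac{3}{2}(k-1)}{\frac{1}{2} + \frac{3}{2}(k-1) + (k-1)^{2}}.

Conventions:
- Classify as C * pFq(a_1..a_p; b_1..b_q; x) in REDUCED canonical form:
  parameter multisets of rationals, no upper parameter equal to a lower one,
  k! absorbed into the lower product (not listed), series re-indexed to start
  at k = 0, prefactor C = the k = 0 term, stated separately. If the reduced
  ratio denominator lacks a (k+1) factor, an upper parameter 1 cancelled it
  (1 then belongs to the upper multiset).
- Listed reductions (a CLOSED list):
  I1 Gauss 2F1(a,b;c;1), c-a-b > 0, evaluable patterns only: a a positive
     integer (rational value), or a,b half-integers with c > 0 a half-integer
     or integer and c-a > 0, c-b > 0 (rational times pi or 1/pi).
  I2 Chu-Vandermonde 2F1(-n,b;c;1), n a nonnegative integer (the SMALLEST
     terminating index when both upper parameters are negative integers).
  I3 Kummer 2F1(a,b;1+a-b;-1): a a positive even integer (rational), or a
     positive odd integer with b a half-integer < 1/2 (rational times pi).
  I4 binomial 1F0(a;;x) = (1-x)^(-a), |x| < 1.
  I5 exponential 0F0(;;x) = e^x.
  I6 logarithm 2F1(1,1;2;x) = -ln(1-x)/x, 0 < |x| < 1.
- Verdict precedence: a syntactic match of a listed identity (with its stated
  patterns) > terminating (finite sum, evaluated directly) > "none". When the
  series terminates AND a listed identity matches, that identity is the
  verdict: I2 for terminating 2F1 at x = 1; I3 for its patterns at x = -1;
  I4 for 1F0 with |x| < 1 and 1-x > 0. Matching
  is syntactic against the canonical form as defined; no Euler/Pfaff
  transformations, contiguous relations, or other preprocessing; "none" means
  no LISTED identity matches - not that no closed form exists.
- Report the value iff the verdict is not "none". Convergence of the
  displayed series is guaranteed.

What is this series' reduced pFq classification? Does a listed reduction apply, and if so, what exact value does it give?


At argument \frac{3}{2}: a 0F0 with upper {-}, lower {-}, scaled by C = \frac{4}{11}. Verdict: the exponential series (I5) matches (the 0F0 exponential series at x = \frac{3}{2}). Value: \frac{4}{11} \cdot e^{\frac{3}{2}}.

Key observation: t_0 = \frac{4}{11} here, and cancel k + 1/2 from the displayed ratio first; then C = 4/11, x = 3/2.
Term ratio: r(k) = \frac{3}{2} * 1 / [(k+1)] - rational in k, leading ratio \frac{3}{2}; with t_0 = \frac{4}{11}, classification follows.


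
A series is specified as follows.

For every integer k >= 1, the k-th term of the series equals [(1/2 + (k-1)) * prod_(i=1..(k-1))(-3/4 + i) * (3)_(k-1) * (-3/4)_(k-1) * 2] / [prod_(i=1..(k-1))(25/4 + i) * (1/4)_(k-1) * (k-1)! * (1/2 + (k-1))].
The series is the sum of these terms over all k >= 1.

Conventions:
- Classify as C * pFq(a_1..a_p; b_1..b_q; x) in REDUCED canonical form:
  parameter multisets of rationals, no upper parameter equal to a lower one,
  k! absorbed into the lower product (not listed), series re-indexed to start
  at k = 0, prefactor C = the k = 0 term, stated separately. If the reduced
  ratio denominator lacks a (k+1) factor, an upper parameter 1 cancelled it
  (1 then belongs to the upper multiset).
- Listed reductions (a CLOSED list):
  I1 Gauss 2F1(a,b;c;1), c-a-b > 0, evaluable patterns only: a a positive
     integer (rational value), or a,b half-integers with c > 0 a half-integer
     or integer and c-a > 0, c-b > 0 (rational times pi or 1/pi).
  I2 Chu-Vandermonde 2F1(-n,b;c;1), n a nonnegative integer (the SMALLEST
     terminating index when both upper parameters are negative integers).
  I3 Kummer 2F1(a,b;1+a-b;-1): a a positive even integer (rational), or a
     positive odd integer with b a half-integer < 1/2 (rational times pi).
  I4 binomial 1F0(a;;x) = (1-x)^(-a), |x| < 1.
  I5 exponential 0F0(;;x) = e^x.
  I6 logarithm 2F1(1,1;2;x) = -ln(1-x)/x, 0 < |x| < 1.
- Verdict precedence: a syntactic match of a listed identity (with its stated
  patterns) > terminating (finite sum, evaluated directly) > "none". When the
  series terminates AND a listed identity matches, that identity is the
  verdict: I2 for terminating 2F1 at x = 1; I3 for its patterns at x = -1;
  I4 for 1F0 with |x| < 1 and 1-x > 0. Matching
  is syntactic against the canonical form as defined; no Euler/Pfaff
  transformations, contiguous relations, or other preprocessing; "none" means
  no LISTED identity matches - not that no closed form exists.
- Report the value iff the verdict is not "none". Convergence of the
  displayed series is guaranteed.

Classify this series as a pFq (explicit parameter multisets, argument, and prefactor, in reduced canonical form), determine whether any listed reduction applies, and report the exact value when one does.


Key observation: t_0 being 2, the parameter 1/4 appears in both the upper and lower lists and cancels (alongside the other common factor).
Ratio: r(k) = 1 * (k-3/4) (k+3) / [(k+29/4) (k+1)] - rational in k. x = 1; t_0 = 2; negate the roots.

The series (x = 1) is 2F1: upper {-3/4, 3}, lower {29/4}, prefactor 2. Verdict: Gauss (I1, integer-parameter pattern) fires (x = 1: the Gamma ratio telescopes since c-a-b = 5 > 0 and a = 3 in Z>0). Hence: 85/64.


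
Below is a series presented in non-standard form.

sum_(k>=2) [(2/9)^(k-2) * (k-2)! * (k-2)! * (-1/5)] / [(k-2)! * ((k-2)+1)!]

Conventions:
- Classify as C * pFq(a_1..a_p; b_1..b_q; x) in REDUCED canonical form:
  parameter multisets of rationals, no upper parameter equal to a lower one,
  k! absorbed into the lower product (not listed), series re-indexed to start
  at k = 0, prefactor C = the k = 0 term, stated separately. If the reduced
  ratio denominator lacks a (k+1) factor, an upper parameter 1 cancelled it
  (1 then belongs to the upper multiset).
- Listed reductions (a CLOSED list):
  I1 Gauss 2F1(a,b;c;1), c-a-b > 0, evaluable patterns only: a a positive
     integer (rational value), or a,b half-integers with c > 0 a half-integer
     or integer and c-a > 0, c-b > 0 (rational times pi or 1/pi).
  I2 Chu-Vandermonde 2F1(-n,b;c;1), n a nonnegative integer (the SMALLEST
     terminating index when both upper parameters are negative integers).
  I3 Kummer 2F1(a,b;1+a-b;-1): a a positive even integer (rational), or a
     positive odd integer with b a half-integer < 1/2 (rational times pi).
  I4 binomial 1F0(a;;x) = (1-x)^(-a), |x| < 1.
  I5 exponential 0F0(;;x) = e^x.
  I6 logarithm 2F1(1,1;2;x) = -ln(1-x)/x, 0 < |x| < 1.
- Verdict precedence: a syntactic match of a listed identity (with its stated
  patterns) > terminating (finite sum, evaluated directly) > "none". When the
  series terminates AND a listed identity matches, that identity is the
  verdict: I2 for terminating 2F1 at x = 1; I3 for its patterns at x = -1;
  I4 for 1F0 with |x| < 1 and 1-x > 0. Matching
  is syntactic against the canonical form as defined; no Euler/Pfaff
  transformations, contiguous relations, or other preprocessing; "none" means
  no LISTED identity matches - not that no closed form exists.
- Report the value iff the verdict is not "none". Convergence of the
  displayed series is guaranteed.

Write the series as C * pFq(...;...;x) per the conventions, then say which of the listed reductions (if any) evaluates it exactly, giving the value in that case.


At argument 2/9: a 2F1 with upper {1, 1}, lower {2}, scaled by C = -1/5. Verdict: the logarithmic series (I6) applies (the logarithm: parameters (1,1;2), x = 2/9). Exact value: (9/10) * ln(7/9).

First insight: t_0 being -1/5, the factorial ratio (prefactor -1/5) (k+a-1)!/(a-1)! is a rising factorial (a)_k.
Term ratio: r(k) = (2/9) * (k+1) (k+1) / [(k+2) (k+1)] - rational in k, leading ratio (2/9); with t_0 = -1/5, classification follows.


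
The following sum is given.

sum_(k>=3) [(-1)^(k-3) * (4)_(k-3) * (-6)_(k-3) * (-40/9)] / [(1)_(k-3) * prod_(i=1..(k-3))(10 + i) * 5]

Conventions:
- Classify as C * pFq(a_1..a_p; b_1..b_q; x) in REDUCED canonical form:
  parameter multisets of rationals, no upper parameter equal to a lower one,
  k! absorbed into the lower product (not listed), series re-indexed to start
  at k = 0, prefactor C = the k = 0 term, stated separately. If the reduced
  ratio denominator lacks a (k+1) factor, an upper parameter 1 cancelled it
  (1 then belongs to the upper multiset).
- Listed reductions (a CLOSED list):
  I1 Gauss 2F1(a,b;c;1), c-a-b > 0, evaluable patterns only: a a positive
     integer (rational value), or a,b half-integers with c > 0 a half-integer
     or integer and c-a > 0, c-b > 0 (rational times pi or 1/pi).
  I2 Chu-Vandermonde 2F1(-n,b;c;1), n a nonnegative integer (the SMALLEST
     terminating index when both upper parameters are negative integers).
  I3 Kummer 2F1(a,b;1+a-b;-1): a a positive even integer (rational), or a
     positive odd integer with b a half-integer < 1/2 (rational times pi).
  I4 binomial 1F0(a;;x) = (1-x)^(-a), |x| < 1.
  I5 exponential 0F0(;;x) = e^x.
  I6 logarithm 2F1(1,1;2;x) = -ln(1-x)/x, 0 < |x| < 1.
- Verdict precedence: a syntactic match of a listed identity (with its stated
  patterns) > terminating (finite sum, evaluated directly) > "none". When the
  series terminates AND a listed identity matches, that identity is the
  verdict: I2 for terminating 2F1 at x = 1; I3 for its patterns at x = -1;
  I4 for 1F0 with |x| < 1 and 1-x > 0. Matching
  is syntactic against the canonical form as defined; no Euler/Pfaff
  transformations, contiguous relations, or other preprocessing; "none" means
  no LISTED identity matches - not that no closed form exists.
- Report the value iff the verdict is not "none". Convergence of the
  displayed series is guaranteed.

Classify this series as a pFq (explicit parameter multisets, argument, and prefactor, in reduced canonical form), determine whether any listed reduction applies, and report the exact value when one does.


The tell: t_0 = -8/9 here, and the constant factors (prefactor -8/9) combine into one prefactor.
Ratio: r(k) = (-1) * (k-6) (k+4) / [(k+11) (k+1)] ; factor over Q: parameters, x = (-1), and C = -8/9.

x = -1 here; the reduced form reads 2F1, upper {-6, 4}, lower {11}, C = -8/9. Verdict: the Kummer evaluation I3 fires (x = -1; c = 11 equals 1+a-b for upper {-6, 4}: listed pattern). Value: -20/3.


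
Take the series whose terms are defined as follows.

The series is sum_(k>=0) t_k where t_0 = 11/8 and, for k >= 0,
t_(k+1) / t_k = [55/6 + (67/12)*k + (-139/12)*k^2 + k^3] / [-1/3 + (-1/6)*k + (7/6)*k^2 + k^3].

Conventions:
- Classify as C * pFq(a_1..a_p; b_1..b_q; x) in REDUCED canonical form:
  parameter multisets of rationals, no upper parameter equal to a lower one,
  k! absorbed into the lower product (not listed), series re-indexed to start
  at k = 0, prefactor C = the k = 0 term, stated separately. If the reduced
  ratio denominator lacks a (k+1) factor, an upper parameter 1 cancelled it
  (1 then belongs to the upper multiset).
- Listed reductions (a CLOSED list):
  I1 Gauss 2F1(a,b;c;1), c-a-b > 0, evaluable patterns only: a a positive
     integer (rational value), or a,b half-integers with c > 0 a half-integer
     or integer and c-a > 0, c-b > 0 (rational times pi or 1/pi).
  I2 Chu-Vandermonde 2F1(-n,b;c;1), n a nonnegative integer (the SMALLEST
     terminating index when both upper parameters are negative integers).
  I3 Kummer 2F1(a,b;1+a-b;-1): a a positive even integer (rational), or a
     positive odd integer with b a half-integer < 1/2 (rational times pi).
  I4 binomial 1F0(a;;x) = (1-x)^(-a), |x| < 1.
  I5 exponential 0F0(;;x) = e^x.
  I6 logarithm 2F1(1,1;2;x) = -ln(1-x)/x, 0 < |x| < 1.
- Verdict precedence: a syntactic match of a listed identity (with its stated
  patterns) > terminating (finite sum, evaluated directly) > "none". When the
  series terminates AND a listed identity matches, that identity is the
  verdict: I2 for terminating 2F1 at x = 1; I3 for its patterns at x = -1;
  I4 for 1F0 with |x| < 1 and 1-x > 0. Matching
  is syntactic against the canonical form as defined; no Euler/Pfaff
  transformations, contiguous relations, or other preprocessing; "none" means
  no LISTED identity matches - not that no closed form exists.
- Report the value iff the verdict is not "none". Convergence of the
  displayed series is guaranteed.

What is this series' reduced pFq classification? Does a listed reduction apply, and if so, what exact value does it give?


Reduced: x = 1, 2F1, upper = {-11, -5/4}, lower = {-1/2}, C = 11/8. Verdict (x = 1): Chu-Vandermonde (I2) applies (terminating 2F1 at x = 1 with n = 11, b = -5/4, c = -1/2). Exact value: -21246687/278528.

Structural cue: x = 1 and factor the ratio over Q (C = 11/8, x = 1): negated roots = parameters.
Adjacent-term ratio: r(k) = 1 * (k-11) (k-5/4) / [(k-1/2) (k+1)] - poly over poly, x = 1 from leading terms; C = 11/8 at k = 0.


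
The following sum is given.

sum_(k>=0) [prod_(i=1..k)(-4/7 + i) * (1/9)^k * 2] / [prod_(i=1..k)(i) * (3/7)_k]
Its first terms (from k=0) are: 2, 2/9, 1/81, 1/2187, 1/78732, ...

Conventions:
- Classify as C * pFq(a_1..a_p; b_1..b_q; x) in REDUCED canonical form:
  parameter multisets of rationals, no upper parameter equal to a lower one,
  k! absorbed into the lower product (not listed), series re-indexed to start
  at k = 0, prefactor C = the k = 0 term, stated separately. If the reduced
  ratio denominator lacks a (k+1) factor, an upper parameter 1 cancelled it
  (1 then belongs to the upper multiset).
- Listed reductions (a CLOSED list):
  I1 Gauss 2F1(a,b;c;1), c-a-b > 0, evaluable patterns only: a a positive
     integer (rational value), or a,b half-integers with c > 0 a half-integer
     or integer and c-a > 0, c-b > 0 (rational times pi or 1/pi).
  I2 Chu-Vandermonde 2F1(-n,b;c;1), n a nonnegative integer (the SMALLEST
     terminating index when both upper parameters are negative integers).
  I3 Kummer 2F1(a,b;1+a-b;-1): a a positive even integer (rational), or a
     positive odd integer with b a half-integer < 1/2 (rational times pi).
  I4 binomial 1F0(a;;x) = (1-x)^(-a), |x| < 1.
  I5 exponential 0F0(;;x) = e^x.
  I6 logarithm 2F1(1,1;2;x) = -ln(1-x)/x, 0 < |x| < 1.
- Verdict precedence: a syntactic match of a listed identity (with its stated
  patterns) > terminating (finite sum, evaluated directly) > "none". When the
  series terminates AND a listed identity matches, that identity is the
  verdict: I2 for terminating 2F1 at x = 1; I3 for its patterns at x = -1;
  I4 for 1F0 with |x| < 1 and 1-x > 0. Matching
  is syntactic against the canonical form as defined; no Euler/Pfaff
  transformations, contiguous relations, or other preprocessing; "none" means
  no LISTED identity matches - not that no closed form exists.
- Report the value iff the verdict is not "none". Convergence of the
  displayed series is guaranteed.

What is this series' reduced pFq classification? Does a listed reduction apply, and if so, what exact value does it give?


This is 2 * 0F0(-; -; 1/9) in reduced canonical form. Verdict: the I5 exponential reduction applies (the 0F0 exponential series at x = 1/9). Hence: 2 * e^(1/9).

The tell: t_0 being 2, the running product (C = 2) telescopes to a rising factorial.
Consecutive-term ratio: r(k) = (1/9) * 1 / [(k+1)] - rational in k, leading ratio (1/9); with t_0 = 2, classification follows.


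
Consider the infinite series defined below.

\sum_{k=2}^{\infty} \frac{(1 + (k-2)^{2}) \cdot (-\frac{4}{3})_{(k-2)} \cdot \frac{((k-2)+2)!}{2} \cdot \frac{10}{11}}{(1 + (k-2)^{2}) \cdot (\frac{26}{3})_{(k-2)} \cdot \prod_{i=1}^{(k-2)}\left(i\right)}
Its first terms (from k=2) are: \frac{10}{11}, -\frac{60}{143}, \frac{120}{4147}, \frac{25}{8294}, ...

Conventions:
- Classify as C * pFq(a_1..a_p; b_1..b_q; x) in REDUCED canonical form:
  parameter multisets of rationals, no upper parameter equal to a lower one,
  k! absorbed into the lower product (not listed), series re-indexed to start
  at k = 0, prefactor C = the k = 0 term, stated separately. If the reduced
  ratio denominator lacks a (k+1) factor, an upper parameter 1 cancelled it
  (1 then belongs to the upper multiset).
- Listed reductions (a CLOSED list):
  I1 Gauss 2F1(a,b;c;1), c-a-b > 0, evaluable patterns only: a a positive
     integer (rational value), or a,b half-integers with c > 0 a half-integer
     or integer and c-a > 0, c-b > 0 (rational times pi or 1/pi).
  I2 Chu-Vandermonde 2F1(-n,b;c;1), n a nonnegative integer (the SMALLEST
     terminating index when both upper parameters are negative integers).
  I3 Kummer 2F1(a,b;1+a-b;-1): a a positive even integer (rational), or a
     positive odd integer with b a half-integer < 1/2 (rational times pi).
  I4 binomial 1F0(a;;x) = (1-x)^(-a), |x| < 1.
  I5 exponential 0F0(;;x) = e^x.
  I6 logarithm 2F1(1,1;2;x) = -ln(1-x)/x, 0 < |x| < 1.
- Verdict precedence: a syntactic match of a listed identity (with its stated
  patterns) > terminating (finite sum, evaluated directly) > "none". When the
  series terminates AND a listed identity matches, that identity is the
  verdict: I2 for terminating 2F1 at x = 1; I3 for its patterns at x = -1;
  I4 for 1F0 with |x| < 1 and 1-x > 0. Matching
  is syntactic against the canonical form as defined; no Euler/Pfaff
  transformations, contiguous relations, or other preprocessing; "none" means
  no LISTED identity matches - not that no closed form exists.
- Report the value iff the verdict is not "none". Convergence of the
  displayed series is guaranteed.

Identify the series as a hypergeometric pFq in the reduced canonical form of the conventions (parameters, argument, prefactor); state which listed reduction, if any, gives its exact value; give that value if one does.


Prefactor \frac{10}{11}, argument 1: 2F1 with upper {-\frac{4}{3}, 3} over lower {\frac{26}{3}}. Verdict (x = 1): Gauss's theorem (I1) applies (x = 1: the Gamma ratio telescopes since c-a-b = 7 > 0 and a = 3 in Z>0). Sum: \frac{9775}{18711}.

Key step: from the first term \frac{10}{11}: the factorial ratio (C = 10/11) (k+a-1)!/(a-1)! is a rising factorial (a)_k.
Ratio: r(k) = 1 * (k-\frac{4}{3}) (k+3) / [(k+\frac{26}{3}) (k+1)] - rational in k, leading ratio 1; with t_0 = \frac{10}{11}, classification follows.


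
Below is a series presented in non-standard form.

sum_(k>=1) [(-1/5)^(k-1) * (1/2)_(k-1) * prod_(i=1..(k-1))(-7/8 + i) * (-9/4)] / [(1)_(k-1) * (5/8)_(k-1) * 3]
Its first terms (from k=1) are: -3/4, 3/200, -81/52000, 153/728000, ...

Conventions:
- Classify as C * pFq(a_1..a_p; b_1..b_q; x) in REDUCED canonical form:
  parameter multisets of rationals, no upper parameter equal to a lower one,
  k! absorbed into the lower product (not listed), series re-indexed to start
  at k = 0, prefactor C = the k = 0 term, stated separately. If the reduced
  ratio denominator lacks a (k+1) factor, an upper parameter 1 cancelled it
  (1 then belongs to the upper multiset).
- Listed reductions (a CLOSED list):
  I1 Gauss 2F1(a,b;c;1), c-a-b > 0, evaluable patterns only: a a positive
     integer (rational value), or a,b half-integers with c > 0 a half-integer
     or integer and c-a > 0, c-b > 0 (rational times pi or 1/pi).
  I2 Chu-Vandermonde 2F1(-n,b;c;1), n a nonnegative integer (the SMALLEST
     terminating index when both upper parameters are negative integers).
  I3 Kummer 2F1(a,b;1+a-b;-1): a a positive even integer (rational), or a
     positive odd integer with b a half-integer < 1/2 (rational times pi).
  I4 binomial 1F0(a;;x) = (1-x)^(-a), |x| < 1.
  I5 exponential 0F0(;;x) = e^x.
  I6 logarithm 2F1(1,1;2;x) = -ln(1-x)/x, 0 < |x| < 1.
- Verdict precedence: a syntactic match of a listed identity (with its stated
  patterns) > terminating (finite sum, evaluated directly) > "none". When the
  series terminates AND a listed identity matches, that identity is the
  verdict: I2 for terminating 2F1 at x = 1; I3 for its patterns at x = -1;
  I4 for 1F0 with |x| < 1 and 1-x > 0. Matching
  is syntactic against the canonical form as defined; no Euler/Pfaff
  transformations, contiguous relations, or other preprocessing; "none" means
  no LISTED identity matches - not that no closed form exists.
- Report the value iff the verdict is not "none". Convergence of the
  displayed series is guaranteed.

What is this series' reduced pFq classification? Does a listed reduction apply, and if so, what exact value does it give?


Key step: from the first term -3/4: the running product (prefactor -3/4) telescopes to a rising factorial.
Ratio: r(k) = (-1/5) * (k+1/8) (k+1/2) / [(k+5/8) (k+1)] - rational in k, leading ratio (-1/5); with t_0 = -3/4, classification follows.

Prefactor -3/4, argument -1/5: 2F1 with upper {1/8, 1/2} over lower {5/8}. Verdict: none here - no I1-I6 shape fits x = -1/5 with lower {5/8}.


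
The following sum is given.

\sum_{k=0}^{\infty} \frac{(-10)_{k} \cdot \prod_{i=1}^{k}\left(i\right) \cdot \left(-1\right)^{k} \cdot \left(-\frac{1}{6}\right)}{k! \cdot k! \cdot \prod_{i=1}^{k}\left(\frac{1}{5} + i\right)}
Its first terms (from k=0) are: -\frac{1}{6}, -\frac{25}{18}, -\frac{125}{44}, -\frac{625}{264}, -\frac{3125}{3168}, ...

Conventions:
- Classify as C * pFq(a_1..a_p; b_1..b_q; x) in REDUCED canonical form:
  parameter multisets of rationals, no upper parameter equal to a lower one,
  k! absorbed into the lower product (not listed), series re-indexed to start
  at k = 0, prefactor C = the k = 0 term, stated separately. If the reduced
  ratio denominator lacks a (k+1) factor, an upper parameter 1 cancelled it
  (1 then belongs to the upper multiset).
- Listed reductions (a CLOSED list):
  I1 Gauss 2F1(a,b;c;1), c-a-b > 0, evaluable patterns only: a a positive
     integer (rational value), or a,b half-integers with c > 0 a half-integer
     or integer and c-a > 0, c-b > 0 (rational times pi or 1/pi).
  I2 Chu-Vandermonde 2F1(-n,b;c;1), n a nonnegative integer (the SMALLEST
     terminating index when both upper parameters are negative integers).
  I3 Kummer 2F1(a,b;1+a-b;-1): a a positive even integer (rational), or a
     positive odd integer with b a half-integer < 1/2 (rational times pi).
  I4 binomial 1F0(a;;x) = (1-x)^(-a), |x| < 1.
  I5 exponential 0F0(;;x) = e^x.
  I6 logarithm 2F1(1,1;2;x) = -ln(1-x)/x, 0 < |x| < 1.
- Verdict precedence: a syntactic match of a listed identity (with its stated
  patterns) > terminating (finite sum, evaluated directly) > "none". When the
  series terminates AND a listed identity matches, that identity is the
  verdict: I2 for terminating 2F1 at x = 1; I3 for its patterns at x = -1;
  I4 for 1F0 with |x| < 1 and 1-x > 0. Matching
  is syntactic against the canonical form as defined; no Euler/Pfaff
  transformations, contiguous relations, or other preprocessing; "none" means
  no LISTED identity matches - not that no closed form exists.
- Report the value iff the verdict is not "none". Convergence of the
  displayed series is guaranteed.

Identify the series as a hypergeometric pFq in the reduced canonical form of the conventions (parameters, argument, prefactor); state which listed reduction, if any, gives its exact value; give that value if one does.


This is -\frac{1}{6} * 1F1(-10; \frac{6}{5}; -1) in reduced canonical form. Verdict: terminating - no listed pattern fits, but -10 in the upper list cuts the series at k = 10; direct evaluation. Its exact value is -\frac{2974921674349201}{371350378054656}.

Structural cue: x = -1 and the denominator's factorial ratio (C = -1/6) is a lower Pochhammer.
Ratio: r(k) = -1 * (k-10) / [(k+\frac{6}{5}) (k+1)] ; factor over Q: parameters, x = -1, and C = -\frac{1}{6}.


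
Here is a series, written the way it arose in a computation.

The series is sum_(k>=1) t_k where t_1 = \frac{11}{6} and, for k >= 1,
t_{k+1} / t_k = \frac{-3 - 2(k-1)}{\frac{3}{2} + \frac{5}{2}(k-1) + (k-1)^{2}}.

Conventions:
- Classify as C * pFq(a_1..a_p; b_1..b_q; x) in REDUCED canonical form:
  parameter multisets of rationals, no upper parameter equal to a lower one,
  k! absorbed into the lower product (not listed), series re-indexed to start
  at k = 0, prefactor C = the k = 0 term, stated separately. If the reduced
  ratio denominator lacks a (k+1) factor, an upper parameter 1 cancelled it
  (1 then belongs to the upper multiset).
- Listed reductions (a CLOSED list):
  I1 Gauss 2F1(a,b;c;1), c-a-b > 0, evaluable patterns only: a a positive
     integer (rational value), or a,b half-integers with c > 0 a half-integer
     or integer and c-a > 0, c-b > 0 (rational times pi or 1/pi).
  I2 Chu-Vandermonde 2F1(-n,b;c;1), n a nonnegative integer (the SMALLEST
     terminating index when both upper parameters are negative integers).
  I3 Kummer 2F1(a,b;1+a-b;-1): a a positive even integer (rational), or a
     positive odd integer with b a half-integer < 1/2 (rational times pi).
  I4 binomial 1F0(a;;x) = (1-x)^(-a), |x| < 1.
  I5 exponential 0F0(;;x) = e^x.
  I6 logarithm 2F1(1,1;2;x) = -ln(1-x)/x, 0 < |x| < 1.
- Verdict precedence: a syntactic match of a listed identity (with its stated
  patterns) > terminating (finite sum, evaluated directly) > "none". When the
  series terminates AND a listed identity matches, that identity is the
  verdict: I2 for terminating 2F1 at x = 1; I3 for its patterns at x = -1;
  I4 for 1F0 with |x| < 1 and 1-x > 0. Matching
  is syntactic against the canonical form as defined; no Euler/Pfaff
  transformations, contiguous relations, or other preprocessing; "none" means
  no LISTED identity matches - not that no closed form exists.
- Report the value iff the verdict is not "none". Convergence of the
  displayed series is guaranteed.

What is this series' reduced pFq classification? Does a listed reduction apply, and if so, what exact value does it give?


Prefactor \frac{11}{6}, argument -2: 0F0 with upper {-} over lower {-}. Verdict (x = -2): the exponential series (I5) applies (the 0F0 exponential series at x = -2). Value: \frac{11}{6} \cdot e^{-2}.

Key step: t_0 = \frac{11}{6} here, and cancel k + 3/2 from the displayed ratio first; then C = 11/6, x = -2.
Consecutive-term ratio: r(k) = -2 * 1 / [(k+1)] - rational in k, leading ratio -2; with t_0 = \frac{11}{6}, classification follows.


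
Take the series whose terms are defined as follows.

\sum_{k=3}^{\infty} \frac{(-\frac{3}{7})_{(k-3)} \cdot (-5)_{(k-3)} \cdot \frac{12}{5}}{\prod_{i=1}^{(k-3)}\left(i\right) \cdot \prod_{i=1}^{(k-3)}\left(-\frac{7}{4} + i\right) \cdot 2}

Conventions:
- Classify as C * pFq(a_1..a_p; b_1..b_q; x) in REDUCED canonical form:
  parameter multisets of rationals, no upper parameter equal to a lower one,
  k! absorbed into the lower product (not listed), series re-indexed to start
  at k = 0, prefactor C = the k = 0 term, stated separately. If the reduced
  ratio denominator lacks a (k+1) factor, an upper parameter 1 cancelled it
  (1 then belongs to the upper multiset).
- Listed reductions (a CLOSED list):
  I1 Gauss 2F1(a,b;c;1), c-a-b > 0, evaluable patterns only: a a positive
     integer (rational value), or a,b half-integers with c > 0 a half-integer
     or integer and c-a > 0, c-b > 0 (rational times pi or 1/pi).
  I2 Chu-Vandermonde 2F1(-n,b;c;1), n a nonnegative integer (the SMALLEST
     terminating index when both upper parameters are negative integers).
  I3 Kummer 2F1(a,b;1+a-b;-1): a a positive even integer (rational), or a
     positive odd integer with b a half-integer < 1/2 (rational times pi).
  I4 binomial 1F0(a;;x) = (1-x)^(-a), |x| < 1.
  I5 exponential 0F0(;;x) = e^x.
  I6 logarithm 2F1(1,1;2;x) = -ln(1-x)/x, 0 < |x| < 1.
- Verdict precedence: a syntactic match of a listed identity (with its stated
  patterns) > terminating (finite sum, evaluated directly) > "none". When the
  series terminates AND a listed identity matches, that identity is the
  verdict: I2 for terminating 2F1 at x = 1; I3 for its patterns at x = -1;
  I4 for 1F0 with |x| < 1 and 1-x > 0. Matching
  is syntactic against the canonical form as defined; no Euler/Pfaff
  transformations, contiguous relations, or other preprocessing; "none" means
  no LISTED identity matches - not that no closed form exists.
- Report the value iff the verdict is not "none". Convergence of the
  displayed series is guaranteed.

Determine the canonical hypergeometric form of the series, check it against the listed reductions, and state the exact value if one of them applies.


The tell: t_0 = \frac{6}{5} here, and the lower running product (C = 6/5) is a rising factorial.
Step ratio: r(k) = 1 * (k-5) (k-\frac{3}{7}) / [(k-\frac{3}{4}) (k+1)] - rational in k, leading ratio 1; with t_0 = \frac{6}{5}, classification follows.

This is \frac{6}{5} * 2F1(-5, -\frac{3}{7}; -\frac{3}{4}; 1) in reduced canonical form. Verdict (x = 1): the Chu-Vandermonde identity I2 applies (terminating 2F1 at x = 1 with n = 5, b = -3/7, c = -\frac{3}{4}). Value: \frac{551874}{218491}.


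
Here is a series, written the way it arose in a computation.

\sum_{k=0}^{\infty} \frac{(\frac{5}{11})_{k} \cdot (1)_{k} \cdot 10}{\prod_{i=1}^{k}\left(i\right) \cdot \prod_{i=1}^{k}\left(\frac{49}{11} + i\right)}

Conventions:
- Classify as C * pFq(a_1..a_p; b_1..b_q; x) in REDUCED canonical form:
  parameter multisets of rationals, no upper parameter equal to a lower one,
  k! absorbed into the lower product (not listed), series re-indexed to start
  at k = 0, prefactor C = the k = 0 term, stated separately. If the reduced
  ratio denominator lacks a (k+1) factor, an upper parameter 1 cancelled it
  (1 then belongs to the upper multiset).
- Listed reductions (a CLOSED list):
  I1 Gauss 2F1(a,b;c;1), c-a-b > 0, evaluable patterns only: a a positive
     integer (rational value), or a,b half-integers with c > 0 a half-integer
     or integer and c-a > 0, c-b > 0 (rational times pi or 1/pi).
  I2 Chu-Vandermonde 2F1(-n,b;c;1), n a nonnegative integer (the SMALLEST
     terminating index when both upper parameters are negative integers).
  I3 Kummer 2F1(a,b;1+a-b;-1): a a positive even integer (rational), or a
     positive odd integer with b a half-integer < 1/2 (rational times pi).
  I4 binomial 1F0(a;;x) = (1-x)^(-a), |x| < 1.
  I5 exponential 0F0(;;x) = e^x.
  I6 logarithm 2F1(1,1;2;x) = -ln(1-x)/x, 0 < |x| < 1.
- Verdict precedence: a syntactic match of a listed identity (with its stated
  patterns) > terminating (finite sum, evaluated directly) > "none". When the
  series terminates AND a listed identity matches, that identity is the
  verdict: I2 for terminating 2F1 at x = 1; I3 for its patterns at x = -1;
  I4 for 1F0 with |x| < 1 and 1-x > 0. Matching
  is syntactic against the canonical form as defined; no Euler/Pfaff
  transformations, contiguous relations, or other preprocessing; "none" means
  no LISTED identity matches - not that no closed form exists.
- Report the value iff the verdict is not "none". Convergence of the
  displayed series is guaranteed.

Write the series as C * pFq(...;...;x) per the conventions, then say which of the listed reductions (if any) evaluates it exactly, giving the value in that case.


This is 10 * 2F1(\frac{5}{11}, 1; \frac{60}{11}; 1) in reduced canonical form. Verdict at x = 1: Gauss (I1, integer-parameter pattern) matches (x = 1: the Gamma ratio telescopes since c-a-b = 4 > 0 and a = 1 in Z>0). Exact value: \frac{245}{22}.

First insight: x = 1 and the product of the first k integers (prefactor 10) is k!.
Consecutive-term ratio: r(k) = 1 * (k+\frac{5}{11}) (k+1) / [(k+\frac{60}{11}) (k+1)] - rational; roots negated = parameters, x = 1, C = 10.
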